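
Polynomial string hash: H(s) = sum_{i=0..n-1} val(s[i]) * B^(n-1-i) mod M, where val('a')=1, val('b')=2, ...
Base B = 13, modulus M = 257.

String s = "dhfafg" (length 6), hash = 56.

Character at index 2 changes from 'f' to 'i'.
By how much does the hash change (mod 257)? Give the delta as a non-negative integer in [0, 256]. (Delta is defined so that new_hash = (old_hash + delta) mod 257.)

Answer: 166

Derivation:
Delta formula: (val(new) - val(old)) * B^(n-1-k) mod M
  val('i') - val('f') = 9 - 6 = 3
  B^(n-1-k) = 13^3 mod 257 = 141
  Delta = 3 * 141 mod 257 = 166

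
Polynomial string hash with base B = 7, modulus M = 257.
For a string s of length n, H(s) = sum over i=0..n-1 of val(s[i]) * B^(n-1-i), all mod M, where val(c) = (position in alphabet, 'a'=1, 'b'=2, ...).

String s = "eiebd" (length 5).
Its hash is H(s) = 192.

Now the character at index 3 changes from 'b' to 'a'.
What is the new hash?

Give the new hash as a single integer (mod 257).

Answer: 185

Derivation:
val('b') = 2, val('a') = 1
Position k = 3, exponent = n-1-k = 1
B^1 mod M = 7^1 mod 257 = 7
Delta = (1 - 2) * 7 mod 257 = 250
New hash = (192 + 250) mod 257 = 185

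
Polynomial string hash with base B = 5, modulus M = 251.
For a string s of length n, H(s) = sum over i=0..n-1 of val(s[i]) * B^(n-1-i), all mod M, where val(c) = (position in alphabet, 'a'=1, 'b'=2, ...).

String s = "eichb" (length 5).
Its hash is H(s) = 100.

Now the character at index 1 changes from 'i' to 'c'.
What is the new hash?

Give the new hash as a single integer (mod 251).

val('i') = 9, val('c') = 3
Position k = 1, exponent = n-1-k = 3
B^3 mod M = 5^3 mod 251 = 125
Delta = (3 - 9) * 125 mod 251 = 3
New hash = (100 + 3) mod 251 = 103

Answer: 103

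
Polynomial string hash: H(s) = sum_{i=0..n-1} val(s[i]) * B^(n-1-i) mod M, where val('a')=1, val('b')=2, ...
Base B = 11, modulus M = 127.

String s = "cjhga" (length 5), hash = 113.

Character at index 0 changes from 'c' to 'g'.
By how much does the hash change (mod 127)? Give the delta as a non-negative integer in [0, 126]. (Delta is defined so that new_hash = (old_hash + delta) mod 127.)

Answer: 17

Derivation:
Delta formula: (val(new) - val(old)) * B^(n-1-k) mod M
  val('g') - val('c') = 7 - 3 = 4
  B^(n-1-k) = 11^4 mod 127 = 36
  Delta = 4 * 36 mod 127 = 17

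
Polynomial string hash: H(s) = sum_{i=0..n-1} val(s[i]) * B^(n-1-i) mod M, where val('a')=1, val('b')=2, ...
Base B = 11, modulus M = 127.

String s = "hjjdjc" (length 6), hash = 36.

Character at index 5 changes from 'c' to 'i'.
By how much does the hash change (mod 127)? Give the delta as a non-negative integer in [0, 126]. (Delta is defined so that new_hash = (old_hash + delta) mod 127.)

Answer: 6

Derivation:
Delta formula: (val(new) - val(old)) * B^(n-1-k) mod M
  val('i') - val('c') = 9 - 3 = 6
  B^(n-1-k) = 11^0 mod 127 = 1
  Delta = 6 * 1 mod 127 = 6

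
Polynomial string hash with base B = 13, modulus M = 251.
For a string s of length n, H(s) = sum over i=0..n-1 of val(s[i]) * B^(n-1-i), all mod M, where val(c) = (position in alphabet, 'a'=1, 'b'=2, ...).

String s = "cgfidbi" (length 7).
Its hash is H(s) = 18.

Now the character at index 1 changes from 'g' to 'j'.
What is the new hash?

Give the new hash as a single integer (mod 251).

val('g') = 7, val('j') = 10
Position k = 1, exponent = n-1-k = 5
B^5 mod M = 13^5 mod 251 = 64
Delta = (10 - 7) * 64 mod 251 = 192
New hash = (18 + 192) mod 251 = 210

Answer: 210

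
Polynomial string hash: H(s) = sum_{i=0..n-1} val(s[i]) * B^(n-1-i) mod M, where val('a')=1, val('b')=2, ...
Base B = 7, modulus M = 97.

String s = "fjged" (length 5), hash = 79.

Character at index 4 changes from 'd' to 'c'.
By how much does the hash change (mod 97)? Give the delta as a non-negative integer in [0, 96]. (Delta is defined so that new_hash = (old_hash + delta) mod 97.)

Delta formula: (val(new) - val(old)) * B^(n-1-k) mod M
  val('c') - val('d') = 3 - 4 = -1
  B^(n-1-k) = 7^0 mod 97 = 1
  Delta = -1 * 1 mod 97 = 96

Answer: 96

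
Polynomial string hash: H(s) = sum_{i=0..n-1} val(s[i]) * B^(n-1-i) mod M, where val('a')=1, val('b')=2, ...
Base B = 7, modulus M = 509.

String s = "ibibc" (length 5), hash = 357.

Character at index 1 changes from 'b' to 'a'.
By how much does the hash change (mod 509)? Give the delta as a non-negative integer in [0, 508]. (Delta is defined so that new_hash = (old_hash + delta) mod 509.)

Delta formula: (val(new) - val(old)) * B^(n-1-k) mod M
  val('a') - val('b') = 1 - 2 = -1
  B^(n-1-k) = 7^3 mod 509 = 343
  Delta = -1 * 343 mod 509 = 166

Answer: 166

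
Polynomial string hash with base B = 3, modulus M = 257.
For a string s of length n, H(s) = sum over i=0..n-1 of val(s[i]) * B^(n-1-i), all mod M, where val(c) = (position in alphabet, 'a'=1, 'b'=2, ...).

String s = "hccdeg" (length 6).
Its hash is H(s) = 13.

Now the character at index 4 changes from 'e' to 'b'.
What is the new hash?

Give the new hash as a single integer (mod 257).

val('e') = 5, val('b') = 2
Position k = 4, exponent = n-1-k = 1
B^1 mod M = 3^1 mod 257 = 3
Delta = (2 - 5) * 3 mod 257 = 248
New hash = (13 + 248) mod 257 = 4

Answer: 4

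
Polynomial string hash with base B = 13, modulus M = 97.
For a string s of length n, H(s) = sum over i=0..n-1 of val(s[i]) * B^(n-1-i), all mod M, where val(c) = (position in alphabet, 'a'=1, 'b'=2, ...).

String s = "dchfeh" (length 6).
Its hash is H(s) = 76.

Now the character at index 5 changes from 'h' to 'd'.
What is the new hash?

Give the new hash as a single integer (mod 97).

Answer: 72

Derivation:
val('h') = 8, val('d') = 4
Position k = 5, exponent = n-1-k = 0
B^0 mod M = 13^0 mod 97 = 1
Delta = (4 - 8) * 1 mod 97 = 93
New hash = (76 + 93) mod 97 = 72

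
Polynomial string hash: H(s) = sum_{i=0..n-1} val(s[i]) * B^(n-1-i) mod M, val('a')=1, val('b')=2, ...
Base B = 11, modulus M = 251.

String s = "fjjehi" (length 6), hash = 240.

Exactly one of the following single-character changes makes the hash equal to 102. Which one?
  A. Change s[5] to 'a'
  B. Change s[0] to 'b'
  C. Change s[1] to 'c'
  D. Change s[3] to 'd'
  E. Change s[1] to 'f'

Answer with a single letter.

Answer: B

Derivation:
Option A: s[5]='i'->'a', delta=(1-9)*11^0 mod 251 = 243, hash=240+243 mod 251 = 232
Option B: s[0]='f'->'b', delta=(2-6)*11^5 mod 251 = 113, hash=240+113 mod 251 = 102 <-- target
Option C: s[1]='j'->'c', delta=(3-10)*11^4 mod 251 = 172, hash=240+172 mod 251 = 161
Option D: s[3]='e'->'d', delta=(4-5)*11^2 mod 251 = 130, hash=240+130 mod 251 = 119
Option E: s[1]='j'->'f', delta=(6-10)*11^4 mod 251 = 170, hash=240+170 mod 251 = 159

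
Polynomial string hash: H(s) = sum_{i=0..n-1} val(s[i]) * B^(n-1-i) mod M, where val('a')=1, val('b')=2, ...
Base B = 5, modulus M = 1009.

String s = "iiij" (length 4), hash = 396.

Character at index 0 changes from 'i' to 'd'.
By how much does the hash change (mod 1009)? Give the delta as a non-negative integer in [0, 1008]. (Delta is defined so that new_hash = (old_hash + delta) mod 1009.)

Delta formula: (val(new) - val(old)) * B^(n-1-k) mod M
  val('d') - val('i') = 4 - 9 = -5
  B^(n-1-k) = 5^3 mod 1009 = 125
  Delta = -5 * 125 mod 1009 = 384

Answer: 384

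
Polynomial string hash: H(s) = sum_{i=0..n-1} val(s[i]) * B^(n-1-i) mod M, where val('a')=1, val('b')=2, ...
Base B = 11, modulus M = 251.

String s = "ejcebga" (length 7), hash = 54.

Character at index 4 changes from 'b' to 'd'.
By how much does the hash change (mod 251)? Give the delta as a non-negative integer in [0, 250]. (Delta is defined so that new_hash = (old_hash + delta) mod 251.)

Delta formula: (val(new) - val(old)) * B^(n-1-k) mod M
  val('d') - val('b') = 4 - 2 = 2
  B^(n-1-k) = 11^2 mod 251 = 121
  Delta = 2 * 121 mod 251 = 242

Answer: 242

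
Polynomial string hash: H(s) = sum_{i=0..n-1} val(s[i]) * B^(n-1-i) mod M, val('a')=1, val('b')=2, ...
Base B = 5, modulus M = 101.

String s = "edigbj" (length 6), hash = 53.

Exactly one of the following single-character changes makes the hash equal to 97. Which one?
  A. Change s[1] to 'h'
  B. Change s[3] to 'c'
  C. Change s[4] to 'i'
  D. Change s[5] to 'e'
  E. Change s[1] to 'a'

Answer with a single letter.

Option A: s[1]='d'->'h', delta=(8-4)*5^4 mod 101 = 76, hash=53+76 mod 101 = 28
Option B: s[3]='g'->'c', delta=(3-7)*5^2 mod 101 = 1, hash=53+1 mod 101 = 54
Option C: s[4]='b'->'i', delta=(9-2)*5^1 mod 101 = 35, hash=53+35 mod 101 = 88
Option D: s[5]='j'->'e', delta=(5-10)*5^0 mod 101 = 96, hash=53+96 mod 101 = 48
Option E: s[1]='d'->'a', delta=(1-4)*5^4 mod 101 = 44, hash=53+44 mod 101 = 97 <-- target

Answer: E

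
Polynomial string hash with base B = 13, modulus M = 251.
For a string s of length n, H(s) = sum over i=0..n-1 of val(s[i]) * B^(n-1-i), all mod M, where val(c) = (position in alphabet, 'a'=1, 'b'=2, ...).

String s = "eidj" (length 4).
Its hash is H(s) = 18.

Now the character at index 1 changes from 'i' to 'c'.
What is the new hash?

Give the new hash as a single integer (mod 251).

Answer: 8

Derivation:
val('i') = 9, val('c') = 3
Position k = 1, exponent = n-1-k = 2
B^2 mod M = 13^2 mod 251 = 169
Delta = (3 - 9) * 169 mod 251 = 241
New hash = (18 + 241) mod 251 = 8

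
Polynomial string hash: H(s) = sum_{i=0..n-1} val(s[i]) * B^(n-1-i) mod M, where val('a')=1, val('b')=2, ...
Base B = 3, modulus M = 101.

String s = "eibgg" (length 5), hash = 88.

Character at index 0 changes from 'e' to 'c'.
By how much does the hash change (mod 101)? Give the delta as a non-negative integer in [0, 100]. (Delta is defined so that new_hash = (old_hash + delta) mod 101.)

Delta formula: (val(new) - val(old)) * B^(n-1-k) mod M
  val('c') - val('e') = 3 - 5 = -2
  B^(n-1-k) = 3^4 mod 101 = 81
  Delta = -2 * 81 mod 101 = 40

Answer: 40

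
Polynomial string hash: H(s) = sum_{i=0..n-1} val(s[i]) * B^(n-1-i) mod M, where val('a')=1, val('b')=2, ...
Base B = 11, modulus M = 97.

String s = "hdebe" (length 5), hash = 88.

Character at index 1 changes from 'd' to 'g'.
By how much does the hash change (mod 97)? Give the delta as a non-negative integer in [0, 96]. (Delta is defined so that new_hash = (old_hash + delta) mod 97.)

Answer: 16

Derivation:
Delta formula: (val(new) - val(old)) * B^(n-1-k) mod M
  val('g') - val('d') = 7 - 4 = 3
  B^(n-1-k) = 11^3 mod 97 = 70
  Delta = 3 * 70 mod 97 = 16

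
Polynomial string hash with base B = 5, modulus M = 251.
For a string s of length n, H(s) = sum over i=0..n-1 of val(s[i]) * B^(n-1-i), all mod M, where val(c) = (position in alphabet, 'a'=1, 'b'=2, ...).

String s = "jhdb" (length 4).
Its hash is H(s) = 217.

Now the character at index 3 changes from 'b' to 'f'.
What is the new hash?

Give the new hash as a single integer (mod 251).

val('b') = 2, val('f') = 6
Position k = 3, exponent = n-1-k = 0
B^0 mod M = 5^0 mod 251 = 1
Delta = (6 - 2) * 1 mod 251 = 4
New hash = (217 + 4) mod 251 = 221

Answer: 221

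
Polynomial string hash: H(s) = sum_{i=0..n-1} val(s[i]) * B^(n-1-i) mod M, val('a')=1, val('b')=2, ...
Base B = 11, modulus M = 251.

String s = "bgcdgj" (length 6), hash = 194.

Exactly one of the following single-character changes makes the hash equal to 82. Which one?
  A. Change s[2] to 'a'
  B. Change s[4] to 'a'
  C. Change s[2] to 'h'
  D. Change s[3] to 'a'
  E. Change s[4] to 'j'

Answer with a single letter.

Option A: s[2]='c'->'a', delta=(1-3)*11^3 mod 251 = 99, hash=194+99 mod 251 = 42
Option B: s[4]='g'->'a', delta=(1-7)*11^1 mod 251 = 185, hash=194+185 mod 251 = 128
Option C: s[2]='c'->'h', delta=(8-3)*11^3 mod 251 = 129, hash=194+129 mod 251 = 72
Option D: s[3]='d'->'a', delta=(1-4)*11^2 mod 251 = 139, hash=194+139 mod 251 = 82 <-- target
Option E: s[4]='g'->'j', delta=(10-7)*11^1 mod 251 = 33, hash=194+33 mod 251 = 227

Answer: D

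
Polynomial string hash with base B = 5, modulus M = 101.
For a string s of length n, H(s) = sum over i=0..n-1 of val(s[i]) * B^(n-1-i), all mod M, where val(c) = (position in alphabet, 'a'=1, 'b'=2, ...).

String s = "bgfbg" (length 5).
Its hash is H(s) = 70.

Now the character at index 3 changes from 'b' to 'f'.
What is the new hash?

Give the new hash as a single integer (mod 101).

Answer: 90

Derivation:
val('b') = 2, val('f') = 6
Position k = 3, exponent = n-1-k = 1
B^1 mod M = 5^1 mod 101 = 5
Delta = (6 - 2) * 5 mod 101 = 20
New hash = (70 + 20) mod 101 = 90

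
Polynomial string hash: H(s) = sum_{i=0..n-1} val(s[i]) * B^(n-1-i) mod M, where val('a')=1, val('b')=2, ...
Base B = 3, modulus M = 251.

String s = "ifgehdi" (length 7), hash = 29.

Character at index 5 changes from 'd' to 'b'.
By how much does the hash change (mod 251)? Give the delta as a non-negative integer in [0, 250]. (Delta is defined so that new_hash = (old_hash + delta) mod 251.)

Delta formula: (val(new) - val(old)) * B^(n-1-k) mod M
  val('b') - val('d') = 2 - 4 = -2
  B^(n-1-k) = 3^1 mod 251 = 3
  Delta = -2 * 3 mod 251 = 245

Answer: 245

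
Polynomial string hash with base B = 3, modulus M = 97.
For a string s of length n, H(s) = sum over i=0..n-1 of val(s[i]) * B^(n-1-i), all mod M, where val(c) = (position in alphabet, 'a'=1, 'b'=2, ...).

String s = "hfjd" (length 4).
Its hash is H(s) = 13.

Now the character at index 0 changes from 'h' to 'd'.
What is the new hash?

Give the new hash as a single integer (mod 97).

Answer: 2

Derivation:
val('h') = 8, val('d') = 4
Position k = 0, exponent = n-1-k = 3
B^3 mod M = 3^3 mod 97 = 27
Delta = (4 - 8) * 27 mod 97 = 86
New hash = (13 + 86) mod 97 = 2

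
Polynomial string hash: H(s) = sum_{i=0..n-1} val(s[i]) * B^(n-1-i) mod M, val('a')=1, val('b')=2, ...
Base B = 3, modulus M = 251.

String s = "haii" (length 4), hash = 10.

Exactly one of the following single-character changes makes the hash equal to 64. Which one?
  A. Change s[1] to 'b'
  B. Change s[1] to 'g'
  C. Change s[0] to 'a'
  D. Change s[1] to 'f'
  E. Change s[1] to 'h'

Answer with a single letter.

Option A: s[1]='a'->'b', delta=(2-1)*3^2 mod 251 = 9, hash=10+9 mod 251 = 19
Option B: s[1]='a'->'g', delta=(7-1)*3^2 mod 251 = 54, hash=10+54 mod 251 = 64 <-- target
Option C: s[0]='h'->'a', delta=(1-8)*3^3 mod 251 = 62, hash=10+62 mod 251 = 72
Option D: s[1]='a'->'f', delta=(6-1)*3^2 mod 251 = 45, hash=10+45 mod 251 = 55
Option E: s[1]='a'->'h', delta=(8-1)*3^2 mod 251 = 63, hash=10+63 mod 251 = 73

Answer: B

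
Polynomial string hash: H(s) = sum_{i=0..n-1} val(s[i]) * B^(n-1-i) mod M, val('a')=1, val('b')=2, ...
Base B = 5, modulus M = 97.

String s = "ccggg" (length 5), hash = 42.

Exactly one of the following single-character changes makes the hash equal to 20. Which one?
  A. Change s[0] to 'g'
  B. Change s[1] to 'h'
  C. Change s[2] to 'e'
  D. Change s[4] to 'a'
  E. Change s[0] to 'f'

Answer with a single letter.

Option A: s[0]='c'->'g', delta=(7-3)*5^4 mod 97 = 75, hash=42+75 mod 97 = 20 <-- target
Option B: s[1]='c'->'h', delta=(8-3)*5^3 mod 97 = 43, hash=42+43 mod 97 = 85
Option C: s[2]='g'->'e', delta=(5-7)*5^2 mod 97 = 47, hash=42+47 mod 97 = 89
Option D: s[4]='g'->'a', delta=(1-7)*5^0 mod 97 = 91, hash=42+91 mod 97 = 36
Option E: s[0]='c'->'f', delta=(6-3)*5^4 mod 97 = 32, hash=42+32 mod 97 = 74

Answer: A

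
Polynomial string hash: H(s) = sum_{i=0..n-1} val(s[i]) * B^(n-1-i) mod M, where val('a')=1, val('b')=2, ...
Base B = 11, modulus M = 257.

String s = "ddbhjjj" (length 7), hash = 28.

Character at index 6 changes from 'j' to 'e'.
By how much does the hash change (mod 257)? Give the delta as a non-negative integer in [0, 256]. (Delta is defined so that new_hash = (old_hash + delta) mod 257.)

Delta formula: (val(new) - val(old)) * B^(n-1-k) mod M
  val('e') - val('j') = 5 - 10 = -5
  B^(n-1-k) = 11^0 mod 257 = 1
  Delta = -5 * 1 mod 257 = 252

Answer: 252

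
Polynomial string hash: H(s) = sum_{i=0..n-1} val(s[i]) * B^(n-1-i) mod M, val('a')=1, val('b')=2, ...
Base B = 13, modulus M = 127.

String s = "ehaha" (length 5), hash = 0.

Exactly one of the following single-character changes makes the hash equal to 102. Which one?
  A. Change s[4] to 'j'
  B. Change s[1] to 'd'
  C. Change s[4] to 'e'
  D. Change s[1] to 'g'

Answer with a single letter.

Option A: s[4]='a'->'j', delta=(10-1)*13^0 mod 127 = 9, hash=0+9 mod 127 = 9
Option B: s[1]='h'->'d', delta=(4-8)*13^3 mod 127 = 102, hash=0+102 mod 127 = 102 <-- target
Option C: s[4]='a'->'e', delta=(5-1)*13^0 mod 127 = 4, hash=0+4 mod 127 = 4
Option D: s[1]='h'->'g', delta=(7-8)*13^3 mod 127 = 89, hash=0+89 mod 127 = 89

Answer: B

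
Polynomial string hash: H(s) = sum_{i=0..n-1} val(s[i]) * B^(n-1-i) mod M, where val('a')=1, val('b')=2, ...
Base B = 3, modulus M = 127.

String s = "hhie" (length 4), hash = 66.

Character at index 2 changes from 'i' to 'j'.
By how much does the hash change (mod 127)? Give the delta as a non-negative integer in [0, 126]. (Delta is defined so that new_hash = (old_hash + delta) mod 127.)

Answer: 3

Derivation:
Delta formula: (val(new) - val(old)) * B^(n-1-k) mod M
  val('j') - val('i') = 10 - 9 = 1
  B^(n-1-k) = 3^1 mod 127 = 3
  Delta = 1 * 3 mod 127 = 3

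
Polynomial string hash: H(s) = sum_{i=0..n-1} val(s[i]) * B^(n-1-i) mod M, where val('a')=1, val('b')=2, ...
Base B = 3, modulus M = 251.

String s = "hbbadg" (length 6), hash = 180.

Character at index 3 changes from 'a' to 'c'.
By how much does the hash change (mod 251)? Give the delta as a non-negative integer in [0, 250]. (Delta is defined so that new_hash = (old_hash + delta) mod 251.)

Answer: 18

Derivation:
Delta formula: (val(new) - val(old)) * B^(n-1-k) mod M
  val('c') - val('a') = 3 - 1 = 2
  B^(n-1-k) = 3^2 mod 251 = 9
  Delta = 2 * 9 mod 251 = 18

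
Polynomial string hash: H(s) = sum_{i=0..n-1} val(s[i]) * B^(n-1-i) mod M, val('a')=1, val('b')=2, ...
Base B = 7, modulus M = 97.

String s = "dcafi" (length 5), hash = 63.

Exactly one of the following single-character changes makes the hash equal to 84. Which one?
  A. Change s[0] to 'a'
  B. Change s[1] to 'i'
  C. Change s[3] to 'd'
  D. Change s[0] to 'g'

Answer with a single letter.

Answer: B

Derivation:
Option A: s[0]='d'->'a', delta=(1-4)*7^4 mod 97 = 72, hash=63+72 mod 97 = 38
Option B: s[1]='c'->'i', delta=(9-3)*7^3 mod 97 = 21, hash=63+21 mod 97 = 84 <-- target
Option C: s[3]='f'->'d', delta=(4-6)*7^1 mod 97 = 83, hash=63+83 mod 97 = 49
Option D: s[0]='d'->'g', delta=(7-4)*7^4 mod 97 = 25, hash=63+25 mod 97 = 88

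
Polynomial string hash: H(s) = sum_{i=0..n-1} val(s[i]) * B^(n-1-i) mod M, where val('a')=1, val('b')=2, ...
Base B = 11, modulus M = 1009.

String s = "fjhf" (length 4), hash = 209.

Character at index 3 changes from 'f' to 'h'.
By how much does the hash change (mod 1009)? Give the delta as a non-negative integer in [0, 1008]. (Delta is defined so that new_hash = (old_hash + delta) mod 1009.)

Delta formula: (val(new) - val(old)) * B^(n-1-k) mod M
  val('h') - val('f') = 8 - 6 = 2
  B^(n-1-k) = 11^0 mod 1009 = 1
  Delta = 2 * 1 mod 1009 = 2

Answer: 2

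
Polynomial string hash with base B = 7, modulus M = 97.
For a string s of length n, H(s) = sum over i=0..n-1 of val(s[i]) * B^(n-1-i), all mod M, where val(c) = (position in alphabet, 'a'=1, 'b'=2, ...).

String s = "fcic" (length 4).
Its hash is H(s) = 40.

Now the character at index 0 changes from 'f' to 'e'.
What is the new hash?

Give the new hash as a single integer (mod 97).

Answer: 85

Derivation:
val('f') = 6, val('e') = 5
Position k = 0, exponent = n-1-k = 3
B^3 mod M = 7^3 mod 97 = 52
Delta = (5 - 6) * 52 mod 97 = 45
New hash = (40 + 45) mod 97 = 85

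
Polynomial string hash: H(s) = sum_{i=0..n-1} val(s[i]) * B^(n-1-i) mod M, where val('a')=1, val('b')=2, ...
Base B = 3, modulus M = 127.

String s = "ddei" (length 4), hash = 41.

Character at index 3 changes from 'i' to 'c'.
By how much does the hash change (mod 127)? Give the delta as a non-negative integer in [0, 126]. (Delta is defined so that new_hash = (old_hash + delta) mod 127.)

Answer: 121

Derivation:
Delta formula: (val(new) - val(old)) * B^(n-1-k) mod M
  val('c') - val('i') = 3 - 9 = -6
  B^(n-1-k) = 3^0 mod 127 = 1
  Delta = -6 * 1 mod 127 = 121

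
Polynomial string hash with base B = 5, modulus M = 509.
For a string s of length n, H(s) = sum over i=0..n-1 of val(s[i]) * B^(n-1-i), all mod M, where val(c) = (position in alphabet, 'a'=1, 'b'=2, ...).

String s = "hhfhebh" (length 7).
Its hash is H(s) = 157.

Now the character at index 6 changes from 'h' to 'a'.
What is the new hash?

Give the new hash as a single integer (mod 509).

Answer: 150

Derivation:
val('h') = 8, val('a') = 1
Position k = 6, exponent = n-1-k = 0
B^0 mod M = 5^0 mod 509 = 1
Delta = (1 - 8) * 1 mod 509 = 502
New hash = (157 + 502) mod 509 = 150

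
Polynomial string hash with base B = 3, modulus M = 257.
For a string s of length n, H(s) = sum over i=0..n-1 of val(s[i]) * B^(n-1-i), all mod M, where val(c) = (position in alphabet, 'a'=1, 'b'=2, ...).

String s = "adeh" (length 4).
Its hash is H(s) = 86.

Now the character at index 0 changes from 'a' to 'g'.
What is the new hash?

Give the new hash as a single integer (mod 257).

Answer: 248

Derivation:
val('a') = 1, val('g') = 7
Position k = 0, exponent = n-1-k = 3
B^3 mod M = 3^3 mod 257 = 27
Delta = (7 - 1) * 27 mod 257 = 162
New hash = (86 + 162) mod 257 = 248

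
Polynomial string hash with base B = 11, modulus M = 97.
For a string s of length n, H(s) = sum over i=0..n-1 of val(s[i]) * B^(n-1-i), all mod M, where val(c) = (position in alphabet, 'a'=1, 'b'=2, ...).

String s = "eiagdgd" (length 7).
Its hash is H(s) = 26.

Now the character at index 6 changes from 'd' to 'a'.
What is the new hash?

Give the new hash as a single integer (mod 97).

val('d') = 4, val('a') = 1
Position k = 6, exponent = n-1-k = 0
B^0 mod M = 11^0 mod 97 = 1
Delta = (1 - 4) * 1 mod 97 = 94
New hash = (26 + 94) mod 97 = 23

Answer: 23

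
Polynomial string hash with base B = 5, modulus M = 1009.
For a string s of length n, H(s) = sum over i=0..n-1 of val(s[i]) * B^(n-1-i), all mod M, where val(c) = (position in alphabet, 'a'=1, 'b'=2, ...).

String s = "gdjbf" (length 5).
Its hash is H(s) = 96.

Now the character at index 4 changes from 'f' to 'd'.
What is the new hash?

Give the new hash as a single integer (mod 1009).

val('f') = 6, val('d') = 4
Position k = 4, exponent = n-1-k = 0
B^0 mod M = 5^0 mod 1009 = 1
Delta = (4 - 6) * 1 mod 1009 = 1007
New hash = (96 + 1007) mod 1009 = 94

Answer: 94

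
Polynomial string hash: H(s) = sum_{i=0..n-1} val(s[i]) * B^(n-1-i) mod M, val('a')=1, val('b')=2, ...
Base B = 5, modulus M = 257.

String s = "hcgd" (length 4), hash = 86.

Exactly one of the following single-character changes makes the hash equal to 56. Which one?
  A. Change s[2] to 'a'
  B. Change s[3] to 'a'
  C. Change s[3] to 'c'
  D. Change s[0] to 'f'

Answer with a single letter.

Option A: s[2]='g'->'a', delta=(1-7)*5^1 mod 257 = 227, hash=86+227 mod 257 = 56 <-- target
Option B: s[3]='d'->'a', delta=(1-4)*5^0 mod 257 = 254, hash=86+254 mod 257 = 83
Option C: s[3]='d'->'c', delta=(3-4)*5^0 mod 257 = 256, hash=86+256 mod 257 = 85
Option D: s[0]='h'->'f', delta=(6-8)*5^3 mod 257 = 7, hash=86+7 mod 257 = 93

Answer: A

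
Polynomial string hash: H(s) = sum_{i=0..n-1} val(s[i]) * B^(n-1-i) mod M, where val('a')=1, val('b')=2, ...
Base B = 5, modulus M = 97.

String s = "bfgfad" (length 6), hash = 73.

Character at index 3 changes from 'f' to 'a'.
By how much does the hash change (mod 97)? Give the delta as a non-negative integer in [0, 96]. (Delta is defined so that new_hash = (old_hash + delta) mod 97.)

Answer: 69

Derivation:
Delta formula: (val(new) - val(old)) * B^(n-1-k) mod M
  val('a') - val('f') = 1 - 6 = -5
  B^(n-1-k) = 5^2 mod 97 = 25
  Delta = -5 * 25 mod 97 = 69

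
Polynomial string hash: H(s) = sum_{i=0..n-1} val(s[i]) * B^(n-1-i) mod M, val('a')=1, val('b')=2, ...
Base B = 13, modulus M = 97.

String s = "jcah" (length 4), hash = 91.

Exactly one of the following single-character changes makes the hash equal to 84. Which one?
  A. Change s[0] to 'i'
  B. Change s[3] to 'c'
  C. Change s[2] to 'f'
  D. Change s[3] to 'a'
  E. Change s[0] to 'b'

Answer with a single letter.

Option A: s[0]='j'->'i', delta=(9-10)*13^3 mod 97 = 34, hash=91+34 mod 97 = 28
Option B: s[3]='h'->'c', delta=(3-8)*13^0 mod 97 = 92, hash=91+92 mod 97 = 86
Option C: s[2]='a'->'f', delta=(6-1)*13^1 mod 97 = 65, hash=91+65 mod 97 = 59
Option D: s[3]='h'->'a', delta=(1-8)*13^0 mod 97 = 90, hash=91+90 mod 97 = 84 <-- target
Option E: s[0]='j'->'b', delta=(2-10)*13^3 mod 97 = 78, hash=91+78 mod 97 = 72

Answer: D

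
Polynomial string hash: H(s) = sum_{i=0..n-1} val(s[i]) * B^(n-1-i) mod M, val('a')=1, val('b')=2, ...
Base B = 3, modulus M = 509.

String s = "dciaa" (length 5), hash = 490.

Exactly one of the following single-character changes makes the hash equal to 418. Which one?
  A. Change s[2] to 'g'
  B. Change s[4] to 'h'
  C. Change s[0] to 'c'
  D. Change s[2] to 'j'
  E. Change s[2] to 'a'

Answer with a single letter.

Answer: E

Derivation:
Option A: s[2]='i'->'g', delta=(7-9)*3^2 mod 509 = 491, hash=490+491 mod 509 = 472
Option B: s[4]='a'->'h', delta=(8-1)*3^0 mod 509 = 7, hash=490+7 mod 509 = 497
Option C: s[0]='d'->'c', delta=(3-4)*3^4 mod 509 = 428, hash=490+428 mod 509 = 409
Option D: s[2]='i'->'j', delta=(10-9)*3^2 mod 509 = 9, hash=490+9 mod 509 = 499
Option E: s[2]='i'->'a', delta=(1-9)*3^2 mod 509 = 437, hash=490+437 mod 509 = 418 <-- target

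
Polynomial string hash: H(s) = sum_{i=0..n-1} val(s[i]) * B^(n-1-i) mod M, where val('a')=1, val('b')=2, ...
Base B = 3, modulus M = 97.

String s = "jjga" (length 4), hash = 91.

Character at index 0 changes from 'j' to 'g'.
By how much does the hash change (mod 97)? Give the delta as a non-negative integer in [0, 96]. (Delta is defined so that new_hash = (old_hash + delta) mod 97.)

Delta formula: (val(new) - val(old)) * B^(n-1-k) mod M
  val('g') - val('j') = 7 - 10 = -3
  B^(n-1-k) = 3^3 mod 97 = 27
  Delta = -3 * 27 mod 97 = 16

Answer: 16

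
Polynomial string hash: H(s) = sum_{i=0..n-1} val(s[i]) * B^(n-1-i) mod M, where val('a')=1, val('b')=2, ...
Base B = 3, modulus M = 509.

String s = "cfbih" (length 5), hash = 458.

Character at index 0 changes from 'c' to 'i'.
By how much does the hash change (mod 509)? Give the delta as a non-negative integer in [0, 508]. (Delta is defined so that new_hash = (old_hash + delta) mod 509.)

Delta formula: (val(new) - val(old)) * B^(n-1-k) mod M
  val('i') - val('c') = 9 - 3 = 6
  B^(n-1-k) = 3^4 mod 509 = 81
  Delta = 6 * 81 mod 509 = 486

Answer: 486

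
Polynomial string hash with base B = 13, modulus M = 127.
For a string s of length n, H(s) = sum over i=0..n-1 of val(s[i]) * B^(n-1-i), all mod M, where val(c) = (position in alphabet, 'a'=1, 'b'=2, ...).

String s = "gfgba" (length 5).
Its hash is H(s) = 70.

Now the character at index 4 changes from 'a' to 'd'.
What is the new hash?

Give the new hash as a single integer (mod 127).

val('a') = 1, val('d') = 4
Position k = 4, exponent = n-1-k = 0
B^0 mod M = 13^0 mod 127 = 1
Delta = (4 - 1) * 1 mod 127 = 3
New hash = (70 + 3) mod 127 = 73

Answer: 73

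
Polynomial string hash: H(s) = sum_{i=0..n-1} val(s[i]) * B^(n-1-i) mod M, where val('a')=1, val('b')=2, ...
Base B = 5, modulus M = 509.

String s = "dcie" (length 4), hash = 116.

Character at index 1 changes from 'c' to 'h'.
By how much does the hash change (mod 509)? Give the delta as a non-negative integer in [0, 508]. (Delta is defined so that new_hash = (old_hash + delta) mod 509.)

Delta formula: (val(new) - val(old)) * B^(n-1-k) mod M
  val('h') - val('c') = 8 - 3 = 5
  B^(n-1-k) = 5^2 mod 509 = 25
  Delta = 5 * 25 mod 509 = 125

Answer: 125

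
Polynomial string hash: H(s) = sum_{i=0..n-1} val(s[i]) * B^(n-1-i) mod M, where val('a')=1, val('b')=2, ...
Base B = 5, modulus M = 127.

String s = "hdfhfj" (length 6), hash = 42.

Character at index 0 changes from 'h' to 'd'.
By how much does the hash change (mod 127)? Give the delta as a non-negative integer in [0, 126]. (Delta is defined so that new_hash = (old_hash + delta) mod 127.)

Delta formula: (val(new) - val(old)) * B^(n-1-k) mod M
  val('d') - val('h') = 4 - 8 = -4
  B^(n-1-k) = 5^5 mod 127 = 77
  Delta = -4 * 77 mod 127 = 73

Answer: 73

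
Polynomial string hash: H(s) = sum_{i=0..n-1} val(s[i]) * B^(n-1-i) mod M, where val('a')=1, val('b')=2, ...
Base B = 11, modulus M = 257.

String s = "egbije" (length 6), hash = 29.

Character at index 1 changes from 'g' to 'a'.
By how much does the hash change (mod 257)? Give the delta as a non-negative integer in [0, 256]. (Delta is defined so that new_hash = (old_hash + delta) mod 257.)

Delta formula: (val(new) - val(old)) * B^(n-1-k) mod M
  val('a') - val('g') = 1 - 7 = -6
  B^(n-1-k) = 11^4 mod 257 = 249
  Delta = -6 * 249 mod 257 = 48

Answer: 48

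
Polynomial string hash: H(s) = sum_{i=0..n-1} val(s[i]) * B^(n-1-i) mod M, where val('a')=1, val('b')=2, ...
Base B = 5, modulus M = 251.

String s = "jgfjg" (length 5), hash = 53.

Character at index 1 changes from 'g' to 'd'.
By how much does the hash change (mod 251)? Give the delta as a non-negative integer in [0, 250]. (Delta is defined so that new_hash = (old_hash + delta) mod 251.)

Delta formula: (val(new) - val(old)) * B^(n-1-k) mod M
  val('d') - val('g') = 4 - 7 = -3
  B^(n-1-k) = 5^3 mod 251 = 125
  Delta = -3 * 125 mod 251 = 127

Answer: 127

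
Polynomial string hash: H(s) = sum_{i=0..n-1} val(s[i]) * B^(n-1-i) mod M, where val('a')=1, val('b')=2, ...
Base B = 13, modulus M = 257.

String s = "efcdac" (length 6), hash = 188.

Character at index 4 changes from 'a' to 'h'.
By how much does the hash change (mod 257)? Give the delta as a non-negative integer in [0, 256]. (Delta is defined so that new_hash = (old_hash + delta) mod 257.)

Answer: 91

Derivation:
Delta formula: (val(new) - val(old)) * B^(n-1-k) mod M
  val('h') - val('a') = 8 - 1 = 7
  B^(n-1-k) = 13^1 mod 257 = 13
  Delta = 7 * 13 mod 257 = 91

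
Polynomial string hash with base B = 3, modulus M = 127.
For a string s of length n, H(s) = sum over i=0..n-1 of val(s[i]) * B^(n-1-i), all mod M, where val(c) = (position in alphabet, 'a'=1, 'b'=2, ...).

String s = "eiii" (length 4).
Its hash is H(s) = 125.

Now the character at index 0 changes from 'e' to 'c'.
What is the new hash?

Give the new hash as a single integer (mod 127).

Answer: 71

Derivation:
val('e') = 5, val('c') = 3
Position k = 0, exponent = n-1-k = 3
B^3 mod M = 3^3 mod 127 = 27
Delta = (3 - 5) * 27 mod 127 = 73
New hash = (125 + 73) mod 127 = 71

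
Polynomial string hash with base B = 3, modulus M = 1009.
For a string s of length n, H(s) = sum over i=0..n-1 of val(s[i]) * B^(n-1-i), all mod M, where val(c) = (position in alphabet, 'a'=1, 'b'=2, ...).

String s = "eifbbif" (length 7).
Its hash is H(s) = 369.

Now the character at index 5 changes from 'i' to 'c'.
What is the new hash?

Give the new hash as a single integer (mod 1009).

Answer: 351

Derivation:
val('i') = 9, val('c') = 3
Position k = 5, exponent = n-1-k = 1
B^1 mod M = 3^1 mod 1009 = 3
Delta = (3 - 9) * 3 mod 1009 = 991
New hash = (369 + 991) mod 1009 = 351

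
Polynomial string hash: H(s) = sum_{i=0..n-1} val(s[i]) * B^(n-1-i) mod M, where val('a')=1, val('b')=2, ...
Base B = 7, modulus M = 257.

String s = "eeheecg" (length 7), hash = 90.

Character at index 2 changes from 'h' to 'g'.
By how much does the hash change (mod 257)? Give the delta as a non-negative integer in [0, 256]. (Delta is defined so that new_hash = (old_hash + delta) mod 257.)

Delta formula: (val(new) - val(old)) * B^(n-1-k) mod M
  val('g') - val('h') = 7 - 8 = -1
  B^(n-1-k) = 7^4 mod 257 = 88
  Delta = -1 * 88 mod 257 = 169

Answer: 169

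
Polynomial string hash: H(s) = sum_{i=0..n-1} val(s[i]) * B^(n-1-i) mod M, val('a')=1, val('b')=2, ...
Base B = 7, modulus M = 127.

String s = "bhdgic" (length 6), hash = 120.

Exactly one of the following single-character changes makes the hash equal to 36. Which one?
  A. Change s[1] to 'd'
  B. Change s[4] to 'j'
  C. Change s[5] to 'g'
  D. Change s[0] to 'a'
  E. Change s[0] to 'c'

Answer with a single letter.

Answer: E

Derivation:
Option A: s[1]='h'->'d', delta=(4-8)*7^4 mod 127 = 48, hash=120+48 mod 127 = 41
Option B: s[4]='i'->'j', delta=(10-9)*7^1 mod 127 = 7, hash=120+7 mod 127 = 0
Option C: s[5]='c'->'g', delta=(7-3)*7^0 mod 127 = 4, hash=120+4 mod 127 = 124
Option D: s[0]='b'->'a', delta=(1-2)*7^5 mod 127 = 84, hash=120+84 mod 127 = 77
Option E: s[0]='b'->'c', delta=(3-2)*7^5 mod 127 = 43, hash=120+43 mod 127 = 36 <-- target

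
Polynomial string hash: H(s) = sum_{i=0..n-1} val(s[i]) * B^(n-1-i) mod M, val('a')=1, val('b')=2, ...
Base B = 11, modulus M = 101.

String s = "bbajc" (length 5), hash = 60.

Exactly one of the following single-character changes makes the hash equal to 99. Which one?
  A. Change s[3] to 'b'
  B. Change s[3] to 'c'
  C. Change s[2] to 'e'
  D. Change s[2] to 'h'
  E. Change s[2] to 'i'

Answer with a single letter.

Answer: D

Derivation:
Option A: s[3]='j'->'b', delta=(2-10)*11^1 mod 101 = 13, hash=60+13 mod 101 = 73
Option B: s[3]='j'->'c', delta=(3-10)*11^1 mod 101 = 24, hash=60+24 mod 101 = 84
Option C: s[2]='a'->'e', delta=(5-1)*11^2 mod 101 = 80, hash=60+80 mod 101 = 39
Option D: s[2]='a'->'h', delta=(8-1)*11^2 mod 101 = 39, hash=60+39 mod 101 = 99 <-- target
Option E: s[2]='a'->'i', delta=(9-1)*11^2 mod 101 = 59, hash=60+59 mod 101 = 18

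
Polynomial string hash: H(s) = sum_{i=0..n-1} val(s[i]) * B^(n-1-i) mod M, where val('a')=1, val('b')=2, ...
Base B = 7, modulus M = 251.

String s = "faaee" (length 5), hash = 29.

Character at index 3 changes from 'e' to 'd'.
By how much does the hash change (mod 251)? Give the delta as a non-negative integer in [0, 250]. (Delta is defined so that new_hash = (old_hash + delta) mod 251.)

Delta formula: (val(new) - val(old)) * B^(n-1-k) mod M
  val('d') - val('e') = 4 - 5 = -1
  B^(n-1-k) = 7^1 mod 251 = 7
  Delta = -1 * 7 mod 251 = 244

Answer: 244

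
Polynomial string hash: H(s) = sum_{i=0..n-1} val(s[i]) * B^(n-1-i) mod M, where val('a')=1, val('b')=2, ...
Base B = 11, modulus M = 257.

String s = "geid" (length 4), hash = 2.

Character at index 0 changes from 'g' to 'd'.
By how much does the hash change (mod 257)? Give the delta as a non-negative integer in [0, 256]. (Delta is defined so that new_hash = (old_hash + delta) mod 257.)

Delta formula: (val(new) - val(old)) * B^(n-1-k) mod M
  val('d') - val('g') = 4 - 7 = -3
  B^(n-1-k) = 11^3 mod 257 = 46
  Delta = -3 * 46 mod 257 = 119

Answer: 119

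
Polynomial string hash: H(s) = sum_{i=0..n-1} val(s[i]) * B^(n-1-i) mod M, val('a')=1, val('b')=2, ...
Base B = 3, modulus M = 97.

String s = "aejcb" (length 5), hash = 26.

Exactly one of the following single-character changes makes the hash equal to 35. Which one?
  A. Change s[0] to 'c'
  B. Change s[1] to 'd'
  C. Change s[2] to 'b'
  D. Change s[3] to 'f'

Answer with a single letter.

Option A: s[0]='a'->'c', delta=(3-1)*3^4 mod 97 = 65, hash=26+65 mod 97 = 91
Option B: s[1]='e'->'d', delta=(4-5)*3^3 mod 97 = 70, hash=26+70 mod 97 = 96
Option C: s[2]='j'->'b', delta=(2-10)*3^2 mod 97 = 25, hash=26+25 mod 97 = 51
Option D: s[3]='c'->'f', delta=(6-3)*3^1 mod 97 = 9, hash=26+9 mod 97 = 35 <-- target

Answer: D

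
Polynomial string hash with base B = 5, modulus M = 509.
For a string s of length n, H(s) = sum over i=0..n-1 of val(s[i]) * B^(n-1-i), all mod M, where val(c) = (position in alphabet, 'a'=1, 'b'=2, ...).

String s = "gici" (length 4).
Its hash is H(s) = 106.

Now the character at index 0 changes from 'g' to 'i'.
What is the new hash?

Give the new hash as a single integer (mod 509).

val('g') = 7, val('i') = 9
Position k = 0, exponent = n-1-k = 3
B^3 mod M = 5^3 mod 509 = 125
Delta = (9 - 7) * 125 mod 509 = 250
New hash = (106 + 250) mod 509 = 356

Answer: 356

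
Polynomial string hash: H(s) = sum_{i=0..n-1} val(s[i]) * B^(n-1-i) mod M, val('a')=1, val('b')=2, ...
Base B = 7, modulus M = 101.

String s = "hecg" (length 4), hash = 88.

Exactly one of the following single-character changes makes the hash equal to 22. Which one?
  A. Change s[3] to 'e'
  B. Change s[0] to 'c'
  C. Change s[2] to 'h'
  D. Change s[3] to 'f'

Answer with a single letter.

Answer: C

Derivation:
Option A: s[3]='g'->'e', delta=(5-7)*7^0 mod 101 = 99, hash=88+99 mod 101 = 86
Option B: s[0]='h'->'c', delta=(3-8)*7^3 mod 101 = 2, hash=88+2 mod 101 = 90
Option C: s[2]='c'->'h', delta=(8-3)*7^1 mod 101 = 35, hash=88+35 mod 101 = 22 <-- target
Option D: s[3]='g'->'f', delta=(6-7)*7^0 mod 101 = 100, hash=88+100 mod 101 = 87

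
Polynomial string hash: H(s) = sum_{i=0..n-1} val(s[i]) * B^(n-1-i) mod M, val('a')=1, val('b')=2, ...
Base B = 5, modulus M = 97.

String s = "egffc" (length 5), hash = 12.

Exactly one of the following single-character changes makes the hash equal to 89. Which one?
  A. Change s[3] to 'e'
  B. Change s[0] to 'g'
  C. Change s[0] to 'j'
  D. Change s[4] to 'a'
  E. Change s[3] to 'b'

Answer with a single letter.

Answer: E

Derivation:
Option A: s[3]='f'->'e', delta=(5-6)*5^1 mod 97 = 92, hash=12+92 mod 97 = 7
Option B: s[0]='e'->'g', delta=(7-5)*5^4 mod 97 = 86, hash=12+86 mod 97 = 1
Option C: s[0]='e'->'j', delta=(10-5)*5^4 mod 97 = 21, hash=12+21 mod 97 = 33
Option D: s[4]='c'->'a', delta=(1-3)*5^0 mod 97 = 95, hash=12+95 mod 97 = 10
Option E: s[3]='f'->'b', delta=(2-6)*5^1 mod 97 = 77, hash=12+77 mod 97 = 89 <-- target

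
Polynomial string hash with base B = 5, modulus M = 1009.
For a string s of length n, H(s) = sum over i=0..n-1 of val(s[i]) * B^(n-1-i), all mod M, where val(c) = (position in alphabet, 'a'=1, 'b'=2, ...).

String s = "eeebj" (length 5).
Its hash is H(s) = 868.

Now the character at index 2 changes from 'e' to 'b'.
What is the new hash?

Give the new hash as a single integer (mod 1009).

val('e') = 5, val('b') = 2
Position k = 2, exponent = n-1-k = 2
B^2 mod M = 5^2 mod 1009 = 25
Delta = (2 - 5) * 25 mod 1009 = 934
New hash = (868 + 934) mod 1009 = 793

Answer: 793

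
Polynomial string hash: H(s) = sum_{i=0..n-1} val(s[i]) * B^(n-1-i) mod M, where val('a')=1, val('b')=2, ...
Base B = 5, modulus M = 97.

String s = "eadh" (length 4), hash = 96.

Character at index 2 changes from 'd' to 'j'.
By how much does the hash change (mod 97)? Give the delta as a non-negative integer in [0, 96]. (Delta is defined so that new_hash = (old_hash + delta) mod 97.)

Answer: 30

Derivation:
Delta formula: (val(new) - val(old)) * B^(n-1-k) mod M
  val('j') - val('d') = 10 - 4 = 6
  B^(n-1-k) = 5^1 mod 97 = 5
  Delta = 6 * 5 mod 97 = 30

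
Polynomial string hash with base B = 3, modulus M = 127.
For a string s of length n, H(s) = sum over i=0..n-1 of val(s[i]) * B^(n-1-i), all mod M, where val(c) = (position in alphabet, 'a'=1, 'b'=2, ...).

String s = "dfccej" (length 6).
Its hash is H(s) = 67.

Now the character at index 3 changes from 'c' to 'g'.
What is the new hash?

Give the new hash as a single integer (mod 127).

val('c') = 3, val('g') = 7
Position k = 3, exponent = n-1-k = 2
B^2 mod M = 3^2 mod 127 = 9
Delta = (7 - 3) * 9 mod 127 = 36
New hash = (67 + 36) mod 127 = 103

Answer: 103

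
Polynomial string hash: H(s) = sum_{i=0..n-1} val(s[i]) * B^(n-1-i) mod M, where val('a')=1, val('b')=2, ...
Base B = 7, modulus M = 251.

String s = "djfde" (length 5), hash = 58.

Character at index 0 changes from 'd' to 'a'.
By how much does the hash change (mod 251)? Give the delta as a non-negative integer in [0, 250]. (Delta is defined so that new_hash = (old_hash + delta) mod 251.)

Answer: 76

Derivation:
Delta formula: (val(new) - val(old)) * B^(n-1-k) mod M
  val('a') - val('d') = 1 - 4 = -3
  B^(n-1-k) = 7^4 mod 251 = 142
  Delta = -3 * 142 mod 251 = 76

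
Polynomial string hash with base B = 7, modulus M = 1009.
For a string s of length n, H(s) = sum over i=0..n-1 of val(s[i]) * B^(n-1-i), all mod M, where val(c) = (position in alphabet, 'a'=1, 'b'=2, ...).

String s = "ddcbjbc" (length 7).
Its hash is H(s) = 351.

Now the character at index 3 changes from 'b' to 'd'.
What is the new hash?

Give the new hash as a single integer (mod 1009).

Answer: 28

Derivation:
val('b') = 2, val('d') = 4
Position k = 3, exponent = n-1-k = 3
B^3 mod M = 7^3 mod 1009 = 343
Delta = (4 - 2) * 343 mod 1009 = 686
New hash = (351 + 686) mod 1009 = 28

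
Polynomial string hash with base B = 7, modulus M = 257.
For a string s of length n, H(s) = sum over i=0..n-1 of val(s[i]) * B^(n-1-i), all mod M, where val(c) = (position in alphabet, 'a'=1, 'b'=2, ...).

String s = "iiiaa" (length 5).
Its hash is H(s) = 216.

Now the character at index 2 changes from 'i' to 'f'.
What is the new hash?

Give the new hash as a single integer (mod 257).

val('i') = 9, val('f') = 6
Position k = 2, exponent = n-1-k = 2
B^2 mod M = 7^2 mod 257 = 49
Delta = (6 - 9) * 49 mod 257 = 110
New hash = (216 + 110) mod 257 = 69

Answer: 69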